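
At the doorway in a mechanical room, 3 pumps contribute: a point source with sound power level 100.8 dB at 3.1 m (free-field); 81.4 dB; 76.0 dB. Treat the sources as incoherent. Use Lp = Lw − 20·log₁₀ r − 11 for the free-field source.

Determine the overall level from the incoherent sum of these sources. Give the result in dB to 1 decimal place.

84.4 dB

Source at 3.1 m: Lp = 100.8 − 20·log₁₀(3.1) − 11 = 80.0 dB.
Sum in the linear (power) domain: Σ 10^(Lᵢ/10) = 10^(80.0/10) + 10^(81.4/10) + 10^(76.0/10) = 2.778e+08.
Combined level = 10 log₁₀(2.778e+08) = 84.4 dB.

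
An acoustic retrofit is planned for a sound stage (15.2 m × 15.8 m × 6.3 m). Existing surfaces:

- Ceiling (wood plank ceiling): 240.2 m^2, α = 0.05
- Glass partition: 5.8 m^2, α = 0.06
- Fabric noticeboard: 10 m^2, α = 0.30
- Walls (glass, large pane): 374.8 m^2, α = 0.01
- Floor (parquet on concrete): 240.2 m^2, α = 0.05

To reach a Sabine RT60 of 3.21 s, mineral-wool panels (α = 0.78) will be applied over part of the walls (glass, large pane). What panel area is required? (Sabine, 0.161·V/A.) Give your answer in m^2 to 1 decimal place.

58.1

Equivalent absorption area: A₁ = 240.2×0.05 + 5.8×0.06 + 10×0.30 + 374.8×0.01 + 240.2×0.05 = 31.116 m^2.
Required A₂ = 0.161·1513.008/3.21 = 75.886 sabins.
Absorption to add: 75.886 − 31.116 = 44.770 sabins.
Each m^2 of panel replacing the walls (glass, large pane) adds (0.78 − 0.01) = 0.77 sabins.
Panel area = 44.770 / 0.77 = 58.1 m^2.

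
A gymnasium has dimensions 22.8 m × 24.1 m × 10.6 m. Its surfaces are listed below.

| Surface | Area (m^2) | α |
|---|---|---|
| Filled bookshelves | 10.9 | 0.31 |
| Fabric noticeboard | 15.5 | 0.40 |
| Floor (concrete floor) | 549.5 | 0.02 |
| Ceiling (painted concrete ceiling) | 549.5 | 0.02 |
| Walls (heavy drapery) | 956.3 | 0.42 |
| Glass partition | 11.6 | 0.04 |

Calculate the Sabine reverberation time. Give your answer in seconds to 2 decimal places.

2.16 s

Equivalent absorption area: A = 10.9·0.31 + 15.5·0.40 + 549.5·0.02 + 549.5·0.02 + 956.3·0.42 + 11.6·0.04 = 433.669 m^2.
Volume V = 22.8 × 24.1 × 10.6 = 5824.488 m³.
T = 0.161 V/A = 0.161·5824.488/433.669 = 2.16 s.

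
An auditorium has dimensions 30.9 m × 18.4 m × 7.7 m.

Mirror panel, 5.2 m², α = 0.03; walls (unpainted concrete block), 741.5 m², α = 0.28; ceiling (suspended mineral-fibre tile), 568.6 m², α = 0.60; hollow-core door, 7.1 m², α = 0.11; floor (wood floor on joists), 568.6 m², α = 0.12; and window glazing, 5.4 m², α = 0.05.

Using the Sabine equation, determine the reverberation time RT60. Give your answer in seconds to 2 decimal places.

1.14 seconds

Equivalent absorption area: A = 5.2·0.03 + 741.5·0.28 + 568.6·0.60 + 7.1·0.11 + 568.6·0.12 + 5.4·0.05 = 618.219 m².
Volume V = 30.9 × 18.4 × 7.7 = 4377.912 m³.
T = 0.161 V/A = 0.161·4377.912/618.219 = 1.14 s.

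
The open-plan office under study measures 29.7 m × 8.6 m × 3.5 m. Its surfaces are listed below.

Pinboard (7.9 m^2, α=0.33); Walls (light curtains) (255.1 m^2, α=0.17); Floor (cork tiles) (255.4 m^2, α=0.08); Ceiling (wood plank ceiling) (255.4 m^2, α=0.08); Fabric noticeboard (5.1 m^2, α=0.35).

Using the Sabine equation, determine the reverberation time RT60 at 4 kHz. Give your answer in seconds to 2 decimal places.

1.62 seconds

Total absorption A = 7.9*0.33 + 255.1*0.17 + 255.4*0.08 + 255.4*0.08 + 5.1*0.35
  = 2.607 + 43.367 + 20.432 + 20.432 + 1.785 = 88.623 m^2 sabins.
Room volume: 893.97 m³.
Sabine: RT60 = 0.161 × 893.97 / 88.623 = 1.62 s.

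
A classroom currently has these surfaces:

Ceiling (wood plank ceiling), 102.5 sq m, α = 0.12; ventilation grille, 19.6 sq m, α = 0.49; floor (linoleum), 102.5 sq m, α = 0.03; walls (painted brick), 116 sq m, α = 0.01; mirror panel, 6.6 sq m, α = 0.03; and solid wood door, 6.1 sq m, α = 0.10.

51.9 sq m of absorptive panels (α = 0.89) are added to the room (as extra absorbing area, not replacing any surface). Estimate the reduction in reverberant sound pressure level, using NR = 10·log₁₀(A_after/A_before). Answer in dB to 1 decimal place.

4.3 dB

Equivalent absorption area: A_before = 102.5×0.12 + 19.6×0.49 + 102.5×0.03 + 116×0.01 + 6.6×0.03 + 6.1×0.10 = 26.947 sq m.
Treatment contributes 51.9·0.89 = 46.191 sabins.
A_after = 26.947 + 46.191 = 73.138 sabins.
Reduction = 10 log₁₀(A_after/A_before) = 10 log₁₀(2.7141) = 4.3 dB.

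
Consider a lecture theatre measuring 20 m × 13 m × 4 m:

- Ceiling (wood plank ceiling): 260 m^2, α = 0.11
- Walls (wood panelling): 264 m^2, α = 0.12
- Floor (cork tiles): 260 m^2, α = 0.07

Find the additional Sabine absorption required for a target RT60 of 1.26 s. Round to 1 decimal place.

54.4 sabins

Total absorption A₁ = 260*0.11 + 264*0.12 + 260*0.07
  = 28.600 + 31.680 + 18.200 = 78.480 m^2 sabins.
Target A₂ = 0.161·1040/1.26 = 132.889 sabins (V = 1040 m³).
ΔA = A₂ − A₁ = 132.889 − 78.480 = 54.4 sabins.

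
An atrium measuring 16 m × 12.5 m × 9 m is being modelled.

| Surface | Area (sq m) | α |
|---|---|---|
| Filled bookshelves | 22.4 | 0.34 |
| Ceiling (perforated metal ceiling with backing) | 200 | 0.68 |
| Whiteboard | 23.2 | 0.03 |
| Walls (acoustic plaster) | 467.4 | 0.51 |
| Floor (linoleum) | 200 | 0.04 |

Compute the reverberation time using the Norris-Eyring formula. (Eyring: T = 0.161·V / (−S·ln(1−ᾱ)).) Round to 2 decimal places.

Total surface area S = 22.4 + 200 + 23.2 + 467.4 + 200 = 913.0 sq m.
Absorption A = 22.4·0.34 + 200·0.68 + 23.2·0.03 + 467.4·0.51 + 200·0.04 = 390.686 sabins.
ᾱ = 390.686 / 913.0 = 0.4279.
−S·ln(1−ᾱ) = −913.0 × ln(1 − 0.4279) = 509.857.
V = 16 × 12.5 × 9 = 1800 m³.
RT60 = 0.161 × 1800 / 509.857 = 0.57 s.

0.57 s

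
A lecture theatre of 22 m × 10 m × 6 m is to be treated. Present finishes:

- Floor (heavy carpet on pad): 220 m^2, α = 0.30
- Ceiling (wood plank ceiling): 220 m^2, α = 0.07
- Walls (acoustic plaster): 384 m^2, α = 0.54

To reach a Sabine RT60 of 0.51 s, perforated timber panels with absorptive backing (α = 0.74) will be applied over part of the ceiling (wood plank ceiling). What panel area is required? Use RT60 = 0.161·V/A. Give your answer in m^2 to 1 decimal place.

A₁ = Σ Sᵢαᵢ = 220·0.30 + 220·0.07 + 384·0.54 = 288.760 sabins.
V = 1320 m³. Target absorption A₂ = 0.161 × 1320 / 0.51 = 416.706 sabins.
ΔA needed = 416.706 − 288.760 = 127.946 sabins.
Net gain per m^2: Δα = 0.74 − 0.07 = 0.67.
Panel area = 127.946 / 0.67 = 191.0 m^2.

191.0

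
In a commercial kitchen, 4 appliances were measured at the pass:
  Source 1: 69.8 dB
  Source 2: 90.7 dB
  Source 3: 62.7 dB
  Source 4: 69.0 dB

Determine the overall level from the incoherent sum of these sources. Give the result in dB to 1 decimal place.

90.8 dB

Sum in the linear (power) domain: Σ 10^(Lᵢ/10) = 10^(69.8/10) + 10^(90.7/10) + 10^(62.7/10) + 10^(69.0/10) = 1.194e+09.
Back to dB: 10·log₁₀ Σ = 90.8 dB.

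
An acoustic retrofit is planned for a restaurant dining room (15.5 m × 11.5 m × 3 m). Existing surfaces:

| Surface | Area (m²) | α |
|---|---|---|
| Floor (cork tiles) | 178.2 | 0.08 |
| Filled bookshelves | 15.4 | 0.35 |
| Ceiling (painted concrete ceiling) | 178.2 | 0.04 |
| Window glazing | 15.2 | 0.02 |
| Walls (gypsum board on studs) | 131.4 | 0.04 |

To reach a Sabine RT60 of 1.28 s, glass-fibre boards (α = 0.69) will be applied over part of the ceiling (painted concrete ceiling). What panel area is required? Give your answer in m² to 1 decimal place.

Summing Sᵢαᵢ: 14.256 + 5.390 + 7.128 + 0.304 + 5.256 → A₁ = 32.334 sabins.
V = 534.75 m³. Target absorption A₂ = 0.161 × 534.75 / 1.28 = 67.262 sabins.
Absorption to add: 67.262 − 32.334 = 34.928 sabins.
Each m² of panel replacing the ceiling (painted concrete ceiling) adds (0.69 − 0.04) = 0.65 sabins.
Area = ΔA/Δα = 34.928/0.65 = 53.7 m².

53.7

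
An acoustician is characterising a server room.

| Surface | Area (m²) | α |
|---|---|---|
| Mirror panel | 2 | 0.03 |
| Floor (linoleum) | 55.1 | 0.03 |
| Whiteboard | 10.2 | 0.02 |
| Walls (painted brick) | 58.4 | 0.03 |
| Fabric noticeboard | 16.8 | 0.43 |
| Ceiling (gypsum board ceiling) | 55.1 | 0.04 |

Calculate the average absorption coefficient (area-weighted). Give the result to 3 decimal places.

Total surface area S = 197.6 m².
Σ(Sᵢαᵢ) = 2*0.03 + 55.1*0.03 + 10.2*0.02 + 58.4*0.03 + 16.8*0.43 + 55.1*0.04 = 13.097.
ᾱ = 13.097 / 197.6 = 0.066.

0.066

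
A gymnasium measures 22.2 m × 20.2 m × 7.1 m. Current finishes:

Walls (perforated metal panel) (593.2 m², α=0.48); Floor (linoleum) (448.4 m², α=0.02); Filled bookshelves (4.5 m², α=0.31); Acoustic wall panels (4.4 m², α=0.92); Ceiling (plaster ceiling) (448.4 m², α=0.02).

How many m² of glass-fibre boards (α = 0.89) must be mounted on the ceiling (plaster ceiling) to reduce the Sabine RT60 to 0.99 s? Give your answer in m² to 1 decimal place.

241.0

Total absorption A₁ = 593.2×0.48 + 448.4×0.02 + 4.5×0.31 + 4.4×0.92 + 448.4×0.02
  = 284.736 + 8.968 + 1.395 + 4.048 + 8.968 = 308.115 m² sabins.
V = 3183.924 m³. Target absorption A₂ = 0.161 × 3183.924 / 0.99 = 517.790 sabins.
ΔA needed = 517.790 − 308.115 = 209.675 sabins.
Net gain per m²: Δα = 0.89 − 0.02 = 0.87.
Panel area = 209.675 / 0.87 = 241.0 m².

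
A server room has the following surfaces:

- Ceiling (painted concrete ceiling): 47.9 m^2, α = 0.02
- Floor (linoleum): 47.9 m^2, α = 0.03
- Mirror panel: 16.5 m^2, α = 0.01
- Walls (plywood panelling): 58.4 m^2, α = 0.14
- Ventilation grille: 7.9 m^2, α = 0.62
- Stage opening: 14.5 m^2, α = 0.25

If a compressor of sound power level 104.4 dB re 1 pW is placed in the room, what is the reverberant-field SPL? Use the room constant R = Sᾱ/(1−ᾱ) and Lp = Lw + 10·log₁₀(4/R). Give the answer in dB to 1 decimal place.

97.1 dB

Σ(Sᵢαᵢ) = 47.9×0.02 + 47.9×0.03 + 16.5×0.01 + 58.4×0.14 + 7.9×0.62 + 14.5×0.25 = 19.259; total area S = 193.1 m^2.
ᾱ = 0.0997, so room constant R = A/(1−ᾱ) = 21.392 m^2.
Lp = 104.4 + 10·log₁₀(4/21.392) = 104.4 + (-7.28) = 97.1 dB.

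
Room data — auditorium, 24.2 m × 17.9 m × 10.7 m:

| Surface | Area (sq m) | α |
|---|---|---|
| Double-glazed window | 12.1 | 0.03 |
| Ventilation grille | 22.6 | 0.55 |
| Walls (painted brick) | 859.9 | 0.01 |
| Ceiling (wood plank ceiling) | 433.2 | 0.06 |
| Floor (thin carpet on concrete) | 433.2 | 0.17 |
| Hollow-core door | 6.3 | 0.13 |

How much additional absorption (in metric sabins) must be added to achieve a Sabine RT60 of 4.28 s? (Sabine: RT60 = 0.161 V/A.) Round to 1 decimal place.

Summing Sᵢαᵢ: 0.363 + 12.430 + 8.599 + 25.992 + 73.644 + 0.819 → A₁ = 121.847 sabins.
For T = 4.28 s, need A₂ = 0.161·V/T = 0.161·4635.026/4.28 = 174.355 sabins.
Shortfall: 174.355 − 121.847 = 52.5 sabins.

52.5 sabins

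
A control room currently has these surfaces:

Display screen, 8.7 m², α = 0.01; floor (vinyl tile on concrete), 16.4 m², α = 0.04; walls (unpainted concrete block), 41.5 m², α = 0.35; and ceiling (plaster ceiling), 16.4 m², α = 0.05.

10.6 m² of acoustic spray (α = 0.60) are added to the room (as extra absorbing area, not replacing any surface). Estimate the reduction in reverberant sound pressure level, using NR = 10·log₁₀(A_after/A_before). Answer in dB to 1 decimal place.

1.4 dB

Summing Sᵢαᵢ: 0.087 + 0.656 + 14.525 + 0.820 → A_before = 16.088 sabins.
Added absorption = 10.6 × 0.60 = 6.360 sabins.
A_after = 16.088 + 6.360 = 22.448 sabins.
NR = 10·log₁₀(22.448/16.088) = 1.4 dB.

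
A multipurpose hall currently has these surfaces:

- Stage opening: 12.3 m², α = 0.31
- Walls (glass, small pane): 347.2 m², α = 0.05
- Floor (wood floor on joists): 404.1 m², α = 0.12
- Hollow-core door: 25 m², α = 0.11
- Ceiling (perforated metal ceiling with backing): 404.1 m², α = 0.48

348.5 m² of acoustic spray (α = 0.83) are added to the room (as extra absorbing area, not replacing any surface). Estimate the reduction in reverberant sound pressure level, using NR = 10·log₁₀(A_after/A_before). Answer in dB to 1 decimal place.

3.2 dB

Equivalent absorption area: A_before = 12.3×0.31 + 347.2×0.05 + 404.1×0.12 + 25×0.11 + 404.1×0.48 = 266.383 m².
Added absorption = 348.5 × 0.83 = 289.255 sabins.
A_after = 266.383 + 289.255 = 555.638 sabins.
NR = 10·log₁₀(555.638/266.383) = 3.2 dB.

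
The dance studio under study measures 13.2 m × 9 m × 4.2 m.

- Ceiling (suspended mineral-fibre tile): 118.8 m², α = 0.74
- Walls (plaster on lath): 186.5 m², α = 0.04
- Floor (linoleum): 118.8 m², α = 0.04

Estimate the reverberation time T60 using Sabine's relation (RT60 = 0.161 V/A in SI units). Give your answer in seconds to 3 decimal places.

A = Σ Sᵢαᵢ = 118.8·0.74 + 186.5·0.04 + 118.8·0.04 = 100.124 sabins.
Room volume: 498.96 m³.
RT60 = 0.161 · V / A = 0.161 × 498.96 / 100.124 = 0.802 s.

0.802 seconds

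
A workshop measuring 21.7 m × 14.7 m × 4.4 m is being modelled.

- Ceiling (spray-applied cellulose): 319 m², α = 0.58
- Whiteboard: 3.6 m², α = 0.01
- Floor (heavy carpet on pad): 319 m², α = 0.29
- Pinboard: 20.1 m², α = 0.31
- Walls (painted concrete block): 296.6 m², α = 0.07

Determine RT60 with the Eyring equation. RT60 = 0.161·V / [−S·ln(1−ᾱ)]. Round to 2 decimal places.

S = Σ Sᵢ = 958.3 m².
Absorption A = 319×0.58 + 3.6×0.01 + 319×0.29 + 20.1×0.31 + 296.6×0.07 = 304.559 sabins.
ᾱ = 304.559 / 958.3 = 0.3178.
−S·ln(1−ᾱ) = −958.3 × ln(1 − 0.3178) = 366.485.
V = 21.7 × 14.7 × 4.4 = 1403.556 m³.
T = 0.161·V/[−S·ln(1−ᾱ)] = 0.161·1403.556/366.485 = 0.62 s.

0.62 s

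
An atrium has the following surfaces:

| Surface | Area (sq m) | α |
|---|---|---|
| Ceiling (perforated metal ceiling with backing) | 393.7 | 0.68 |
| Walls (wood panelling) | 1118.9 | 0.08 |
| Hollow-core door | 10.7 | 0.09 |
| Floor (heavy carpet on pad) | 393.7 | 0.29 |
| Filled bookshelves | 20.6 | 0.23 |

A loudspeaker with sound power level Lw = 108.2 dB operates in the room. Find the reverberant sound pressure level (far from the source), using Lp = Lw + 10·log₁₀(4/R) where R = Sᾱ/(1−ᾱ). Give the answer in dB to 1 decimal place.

Σ(Sᵢαᵢ) = 393.7×0.68 + 1118.9×0.08 + 10.7×0.09 + 393.7×0.29 + 20.6×0.23 = 477.102; total area S = 1937.6 sq m.
ᾱ = 0.2462, so room constant R = A/(1−ᾱ) = 632.929 sq m.
Lp = Lw + 10 log₁₀(4/R) = 108.2 -21.99 = 86.2 dB.

86.2 dB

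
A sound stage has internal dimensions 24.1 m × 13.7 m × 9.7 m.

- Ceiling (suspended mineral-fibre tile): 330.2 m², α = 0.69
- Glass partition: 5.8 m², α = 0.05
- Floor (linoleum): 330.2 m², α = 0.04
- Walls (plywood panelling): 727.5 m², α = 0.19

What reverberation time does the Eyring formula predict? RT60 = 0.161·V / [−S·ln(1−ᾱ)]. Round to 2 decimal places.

S = Σ Sᵢ = 1393.7 m².
Absorption A = 330.2·0.69 + 5.8·0.05 + 330.2·0.04 + 727.5·0.19 = 379.561 sabins.
ᾱ = 379.561 / 1393.7 = 0.2723.
−S·ln(1−ᾱ) = −1393.7 × ln(1 − 0.2723) = 443.010.
V = 24.1 × 13.7 × 9.7 = 3202.649 m³.
RT60 = 0.161 × 3202.649 / 443.010 = 1.16 s.

1.16 sec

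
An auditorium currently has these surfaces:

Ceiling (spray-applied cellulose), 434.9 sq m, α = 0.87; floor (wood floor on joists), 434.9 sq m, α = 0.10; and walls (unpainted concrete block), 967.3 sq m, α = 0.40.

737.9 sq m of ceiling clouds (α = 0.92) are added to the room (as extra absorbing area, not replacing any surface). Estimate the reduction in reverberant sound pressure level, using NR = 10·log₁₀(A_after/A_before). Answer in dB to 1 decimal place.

A_before = Σ Sᵢαᵢ = 434.9×0.87 + 434.9×0.10 + 967.3×0.40 = 808.773 sabins.
Added absorption = 737.9 × 0.92 = 678.868 sabins.
New total A_after = 1487.641 sabins.
Reduction = 10 log₁₀(A_after/A_before) = 10 log₁₀(1.8394) = 2.6 dB.

2.6 dB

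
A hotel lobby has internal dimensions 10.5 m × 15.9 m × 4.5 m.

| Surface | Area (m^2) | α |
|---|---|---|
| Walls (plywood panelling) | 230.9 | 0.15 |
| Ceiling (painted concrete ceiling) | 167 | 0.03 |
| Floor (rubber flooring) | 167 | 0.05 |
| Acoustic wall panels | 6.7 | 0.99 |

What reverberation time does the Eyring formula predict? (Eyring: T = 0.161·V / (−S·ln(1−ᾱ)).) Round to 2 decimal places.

2.11 seconds

Total surface area S = 230.9 + 167 + 167 + 6.7 = 571.6 m^2.
Absorption A = 230.9·0.15 + 167·0.03 + 167·0.05 + 6.7·0.99 = 54.628 sabins.
ᾱ = 54.628 / 571.6 = 0.0956.
−S·ln(1−ᾱ) = −571.6 × ln(1 − 0.0956) = 57.436.
V = 10.5 × 15.9 × 4.5 = 751.275 m³.
RT60 = 0.161 × 751.275 / 57.436 = 2.11 s.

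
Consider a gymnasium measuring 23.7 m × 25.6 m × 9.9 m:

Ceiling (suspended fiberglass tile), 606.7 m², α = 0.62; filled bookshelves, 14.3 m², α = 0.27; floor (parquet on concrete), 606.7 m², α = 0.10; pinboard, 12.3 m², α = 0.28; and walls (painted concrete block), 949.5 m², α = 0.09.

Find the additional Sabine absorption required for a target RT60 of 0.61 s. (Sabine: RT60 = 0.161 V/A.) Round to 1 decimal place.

1055.7 sabins

Summing Sᵢαᵢ: 376.154 + 3.861 + 60.670 + 3.444 + 85.455 → A₁ = 529.584 sabins.
Target A₂ = 0.161·6006.528/0.61 = 1585.330 sabins (V = 6006.528 m³).
Additional absorption ΔA = 1585.330 − 529.584 = 1055.7 sabins.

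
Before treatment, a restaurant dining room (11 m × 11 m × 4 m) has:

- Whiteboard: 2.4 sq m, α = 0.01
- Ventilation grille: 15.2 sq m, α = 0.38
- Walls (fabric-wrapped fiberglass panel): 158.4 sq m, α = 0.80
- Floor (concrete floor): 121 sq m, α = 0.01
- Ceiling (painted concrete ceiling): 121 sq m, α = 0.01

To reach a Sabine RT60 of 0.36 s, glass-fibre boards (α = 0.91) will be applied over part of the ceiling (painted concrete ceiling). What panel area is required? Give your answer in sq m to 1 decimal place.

90.6

A₁ = Σ Sᵢαᵢ = 2.4*0.01 + 15.2*0.38 + 158.4*0.80 + 121*0.01 + 121*0.01 = 134.940 sabins.
V = 484 m³. Target absorption A₂ = 0.161 × 484 / 0.36 = 216.456 sabins.
ΔA needed = 216.456 − 134.940 = 81.516 sabins.
Net gain per sq m: Δα = 0.91 − 0.01 = 0.90.
Area = ΔA/Δα = 81.516/0.90 = 90.6 sq m.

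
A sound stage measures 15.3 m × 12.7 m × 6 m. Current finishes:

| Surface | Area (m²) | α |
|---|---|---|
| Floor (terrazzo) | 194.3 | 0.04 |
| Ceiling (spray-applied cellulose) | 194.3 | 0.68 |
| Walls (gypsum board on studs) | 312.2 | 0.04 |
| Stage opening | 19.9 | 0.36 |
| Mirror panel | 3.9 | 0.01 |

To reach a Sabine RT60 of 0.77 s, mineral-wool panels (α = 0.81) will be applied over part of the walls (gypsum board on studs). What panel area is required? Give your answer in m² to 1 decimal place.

109.3

Equivalent absorption area: A₁ = 194.3*0.04 + 194.3*0.68 + 312.2*0.04 + 19.9*0.36 + 3.9*0.01 = 159.587 m².
Required A₂ = 0.161·1165.86/0.77 = 243.771 sabins.
Absorption to add: 243.771 − 159.587 = 84.184 sabins.
Each m² of panel replacing the walls (gypsum board on studs) adds (0.81 − 0.04) = 0.77 sabins.
Panel area = 84.184 / 0.77 = 109.3 m².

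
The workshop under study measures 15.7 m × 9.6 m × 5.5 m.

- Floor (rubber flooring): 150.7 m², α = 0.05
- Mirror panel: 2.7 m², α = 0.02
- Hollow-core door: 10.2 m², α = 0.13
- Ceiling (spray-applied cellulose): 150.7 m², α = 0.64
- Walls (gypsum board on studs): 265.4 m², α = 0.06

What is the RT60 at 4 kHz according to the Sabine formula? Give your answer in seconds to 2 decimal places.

Summing Sᵢαᵢ: 7.535 + 0.054 + 1.326 + 96.448 + 15.924 → A = 121.287 sabins.
Room volume: 828.96 m³.
Sabine: RT60 = 0.161 × 828.96 / 121.287 = 1.10 s.

1.10 sec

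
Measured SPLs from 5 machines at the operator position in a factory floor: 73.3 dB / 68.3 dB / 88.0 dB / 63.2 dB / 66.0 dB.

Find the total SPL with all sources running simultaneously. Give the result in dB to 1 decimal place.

Sum in the linear (power) domain: Σ 10^(Lᵢ/10) = 10^(73.3/10) + 10^(68.3/10) + 10^(88.0/10) + 10^(63.2/10) + 10^(66.0/10) = 6.652e+08.
L_total = 10·log₁₀(6.652e+08) = 88.2 dB.

88.2 dB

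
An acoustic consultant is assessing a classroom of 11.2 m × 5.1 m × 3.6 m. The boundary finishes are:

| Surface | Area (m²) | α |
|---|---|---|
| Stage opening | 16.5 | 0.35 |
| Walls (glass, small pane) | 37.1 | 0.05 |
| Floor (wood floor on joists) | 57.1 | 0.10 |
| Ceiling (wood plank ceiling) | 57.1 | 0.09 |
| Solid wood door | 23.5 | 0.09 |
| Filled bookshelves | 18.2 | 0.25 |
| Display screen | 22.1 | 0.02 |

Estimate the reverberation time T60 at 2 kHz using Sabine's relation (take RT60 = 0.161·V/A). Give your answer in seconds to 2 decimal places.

Equivalent absorption area: A = 16.5*0.35 + 37.1*0.05 + 57.1*0.10 + 57.1*0.09 + 23.5*0.09 + 18.2*0.25 + 22.1*0.02 = 25.586 m².
V = 11.2·5.1·3.6 = 205.632 m³.
T = 0.161 V/A = 0.161·205.632/25.586 = 1.29 s.

1.29 seconds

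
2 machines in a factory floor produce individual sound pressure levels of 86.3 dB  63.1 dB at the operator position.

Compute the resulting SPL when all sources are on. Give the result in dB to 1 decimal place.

86.3 dB

Sum in the linear (power) domain: Σ 10^(Lᵢ/10) = 10^(86.3/10) + 10^(63.1/10) = 4.286e+08.
L_total = 10·log₁₀(4.286e+08) = 86.3 dB.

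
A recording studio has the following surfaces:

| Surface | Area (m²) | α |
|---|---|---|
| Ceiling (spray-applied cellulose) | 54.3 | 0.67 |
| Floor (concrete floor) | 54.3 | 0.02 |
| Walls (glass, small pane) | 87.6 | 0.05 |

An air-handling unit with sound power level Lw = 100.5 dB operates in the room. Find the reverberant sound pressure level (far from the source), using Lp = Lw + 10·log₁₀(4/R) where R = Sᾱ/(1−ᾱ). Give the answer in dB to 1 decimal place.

89.3 dB

A = 41.847 sabins; S = 196.2 m².
ᾱ = 41.847/196.2 = 0.2133; R = Sᾱ/(1−ᾱ) = 41.847/(1−0.2133) = 53.193 m².
Lp = Lw + 10 log₁₀(4/R) = 100.5 -11.24 = 89.3 dB.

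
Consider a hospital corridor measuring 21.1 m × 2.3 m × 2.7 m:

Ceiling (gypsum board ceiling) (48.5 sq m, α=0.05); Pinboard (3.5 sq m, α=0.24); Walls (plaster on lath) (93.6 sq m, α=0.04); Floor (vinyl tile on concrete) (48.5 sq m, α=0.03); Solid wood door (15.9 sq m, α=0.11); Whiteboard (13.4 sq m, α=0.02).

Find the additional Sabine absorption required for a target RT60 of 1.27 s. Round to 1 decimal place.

A₁ = Σ Sᵢαᵢ = 48.5·0.05 + 3.5·0.24 + 93.6·0.04 + 48.5·0.03 + 15.9·0.11 + 13.4·0.02 = 10.481 sabins.
Target A₂ = 0.161·131.031/1.27 = 16.611 sabins (V = 131.031 m³).
ΔA = A₂ − A₁ = 16.611 − 10.481 = 6.1 sabins.

6.1 sabins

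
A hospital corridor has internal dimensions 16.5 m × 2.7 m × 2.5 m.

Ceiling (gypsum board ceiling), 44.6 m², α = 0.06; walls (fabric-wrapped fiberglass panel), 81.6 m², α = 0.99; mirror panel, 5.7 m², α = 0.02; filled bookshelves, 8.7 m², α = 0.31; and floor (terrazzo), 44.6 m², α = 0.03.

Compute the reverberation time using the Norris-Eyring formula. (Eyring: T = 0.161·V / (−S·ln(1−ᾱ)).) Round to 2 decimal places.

0.15 seconds

Total surface area S = 44.6 + 81.6 + 5.7 + 8.7 + 44.6 = 185.2 m².
Absorption A = 44.6×0.06 + 81.6×0.99 + 5.7×0.02 + 8.7×0.31 + 44.6×0.03 = 87.609 sabins.
ᾱ = 87.609 / 185.2 = 0.4731.
Eyring denominator: −S ln(1−ᾱ) = 118.666.
V = 16.5 × 2.7 × 2.5 = 111.375 m³.
T = 0.161·V/[−S·ln(1−ᾱ)] = 0.161·111.375/118.666 = 0.15 s.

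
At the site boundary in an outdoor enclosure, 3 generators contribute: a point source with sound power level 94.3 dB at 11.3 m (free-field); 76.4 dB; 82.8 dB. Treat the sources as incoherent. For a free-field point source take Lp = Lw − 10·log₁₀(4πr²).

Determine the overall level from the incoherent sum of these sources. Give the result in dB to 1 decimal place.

Source at 11.3 m: Lp = 94.3 − 10·log₁₀(4π·11.3²) = 94.3 − 10·log₁₀(1604.600) = 62.2 dB.
Converting to relative power and adding: 10^(62.2/10) + 10^(76.4/10) + 10^(82.8/10) = 2.359e+08.
Back to dB: 10·log₁₀ Σ = 83.7 dB.

83.7 dB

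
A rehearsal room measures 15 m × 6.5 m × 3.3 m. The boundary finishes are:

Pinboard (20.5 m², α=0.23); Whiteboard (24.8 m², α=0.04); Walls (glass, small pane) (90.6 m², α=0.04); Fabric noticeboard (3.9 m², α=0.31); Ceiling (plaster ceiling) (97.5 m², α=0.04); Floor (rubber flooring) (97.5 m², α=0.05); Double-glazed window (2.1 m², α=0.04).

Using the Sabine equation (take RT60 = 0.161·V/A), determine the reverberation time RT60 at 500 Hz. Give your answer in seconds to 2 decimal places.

Total absorption A = 20.5·0.23 + 24.8·0.04 + 90.6·0.04 + 3.9·0.31 + 97.5·0.04 + 97.5·0.05 + 2.1·0.04
  = 4.715 + 0.992 + 3.624 + 1.209 + 3.900 + 4.875 + 0.084 = 19.399 m² sabins.
Room volume: 321.75 m³.
RT60 = 0.161 · V / A = 0.161 × 321.75 / 19.399 = 2.67 s.

2.67 s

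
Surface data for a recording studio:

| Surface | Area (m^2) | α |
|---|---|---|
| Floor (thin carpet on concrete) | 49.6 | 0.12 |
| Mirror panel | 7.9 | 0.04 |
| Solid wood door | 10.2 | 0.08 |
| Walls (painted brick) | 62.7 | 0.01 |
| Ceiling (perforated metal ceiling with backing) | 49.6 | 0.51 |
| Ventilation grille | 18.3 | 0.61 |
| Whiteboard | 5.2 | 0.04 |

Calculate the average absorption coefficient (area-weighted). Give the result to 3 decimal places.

0.218

Total surface area S = 203.5 m^2.
Weighted sum Σ Sα = 44.378.
ᾱ = 44.378 / 203.5 = 0.218.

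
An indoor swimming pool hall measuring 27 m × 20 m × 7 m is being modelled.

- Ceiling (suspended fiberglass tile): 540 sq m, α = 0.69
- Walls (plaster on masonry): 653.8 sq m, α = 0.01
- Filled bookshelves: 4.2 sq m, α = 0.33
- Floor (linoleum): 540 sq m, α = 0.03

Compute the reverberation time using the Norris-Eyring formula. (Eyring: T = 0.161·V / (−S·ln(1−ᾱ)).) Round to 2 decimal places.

1.35 s

Total surface area S = 540 + 653.8 + 4.2 + 540 = 1738.0 sq m.
Σ(Sᵢαᵢ) = 540·0.69 + 653.8·0.01 + 4.2·0.33 + 540·0.03 = 396.724.
ᾱ = 396.724 / 1738.0 = 0.2283.
Eyring denominator: −S ln(1−ᾱ) = 450.419.
V = 27 × 20 × 7 = 3780 m³.
RT60 = 0.161 × 3780 / 450.419 = 1.35 s.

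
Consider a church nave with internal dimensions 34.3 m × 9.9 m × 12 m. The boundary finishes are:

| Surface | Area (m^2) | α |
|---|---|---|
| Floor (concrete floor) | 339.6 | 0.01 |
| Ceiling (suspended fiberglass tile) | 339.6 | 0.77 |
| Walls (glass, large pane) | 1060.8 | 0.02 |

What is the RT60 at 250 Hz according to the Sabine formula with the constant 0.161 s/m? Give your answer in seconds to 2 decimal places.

A = Σ Sᵢαᵢ = 339.6·0.01 + 339.6·0.77 + 1060.8·0.02 = 286.104 sabins.
Room volume: 4074.84 m³.
RT60 = 0.161 · V / A = 0.161 × 4074.84 / 286.104 = 2.29 s.

2.29 s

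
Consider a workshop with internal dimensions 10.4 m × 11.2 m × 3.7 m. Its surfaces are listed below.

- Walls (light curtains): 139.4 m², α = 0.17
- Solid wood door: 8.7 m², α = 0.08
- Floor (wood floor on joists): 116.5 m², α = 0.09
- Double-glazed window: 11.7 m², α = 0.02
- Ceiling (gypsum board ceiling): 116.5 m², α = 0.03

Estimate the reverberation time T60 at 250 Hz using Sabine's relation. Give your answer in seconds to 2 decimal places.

Total absorption A = 139.4*0.17 + 8.7*0.08 + 116.5*0.09 + 11.7*0.02 + 116.5*0.03
  = 23.698 + 0.696 + 10.485 + 0.234 + 3.495 = 38.608 m² sabins.
Room volume: 430.976 m³.
RT60 = 0.161 · V / A = 0.161 × 430.976 / 38.608 = 1.80 s.

1.80 s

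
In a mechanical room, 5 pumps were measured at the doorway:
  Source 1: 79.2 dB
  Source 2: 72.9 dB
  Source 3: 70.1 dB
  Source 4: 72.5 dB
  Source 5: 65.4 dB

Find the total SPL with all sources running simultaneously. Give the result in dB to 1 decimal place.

Sum in the linear (power) domain: Σ 10^(Lᵢ/10) = 10^(79.2/10) + 10^(72.9/10) + 10^(70.1/10) + 10^(72.5/10) + 10^(65.4/10) = 1.342e+08.
L_total = 10·log₁₀(1.342e+08) = 81.3 dB.

81.3 dB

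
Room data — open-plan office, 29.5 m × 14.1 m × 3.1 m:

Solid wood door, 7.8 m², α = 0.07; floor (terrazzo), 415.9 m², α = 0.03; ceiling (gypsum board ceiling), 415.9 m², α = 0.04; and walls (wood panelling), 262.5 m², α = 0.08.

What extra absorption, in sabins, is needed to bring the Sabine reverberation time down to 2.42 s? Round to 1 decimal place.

Equivalent absorption area: A₁ = 7.8*0.07 + 415.9*0.03 + 415.9*0.04 + 262.5*0.08 = 50.659 m².
Target A₂ = 0.161·1289.445/2.42 = 85.785 sabins (V = 1289.445 m³).
Shortfall: 85.785 − 50.659 = 35.1 sabins.

35.1 sabins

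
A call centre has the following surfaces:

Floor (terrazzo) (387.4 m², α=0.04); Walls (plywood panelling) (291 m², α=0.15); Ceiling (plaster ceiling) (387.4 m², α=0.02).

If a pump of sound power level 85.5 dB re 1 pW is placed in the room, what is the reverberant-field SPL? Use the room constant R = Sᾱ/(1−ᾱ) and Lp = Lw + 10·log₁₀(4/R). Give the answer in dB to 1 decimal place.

73.0 dB

A = 66.894 sabins; S = 1065.8 m².
ᾱ = 0.0628, so room constant R = A/(1−ᾱ) = 71.376 m².
Lp = Lw + 10 log₁₀(4/R) = 85.5 -12.51 = 73.0 dB.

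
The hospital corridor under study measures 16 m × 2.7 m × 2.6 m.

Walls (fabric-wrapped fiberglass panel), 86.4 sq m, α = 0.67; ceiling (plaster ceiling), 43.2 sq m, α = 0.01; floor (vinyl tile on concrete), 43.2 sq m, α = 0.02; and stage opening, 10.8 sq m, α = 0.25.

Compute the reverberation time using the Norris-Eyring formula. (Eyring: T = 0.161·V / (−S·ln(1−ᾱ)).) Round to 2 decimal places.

S = Σ Sᵢ = 183.6 sq m.
Absorption A = 86.4·0.67 + 43.2·0.01 + 43.2·0.02 + 10.8·0.25 = 61.884 sabins.
Mean coefficient ᾱ = A/S = 0.3371.
Eyring denominator: −S ln(1−ᾱ) = 75.484.
V = 16 × 2.7 × 2.6 = 112.32 m³.
RT60 = 0.161 × 112.32 / 75.484 = 0.24 s.

0.24 sec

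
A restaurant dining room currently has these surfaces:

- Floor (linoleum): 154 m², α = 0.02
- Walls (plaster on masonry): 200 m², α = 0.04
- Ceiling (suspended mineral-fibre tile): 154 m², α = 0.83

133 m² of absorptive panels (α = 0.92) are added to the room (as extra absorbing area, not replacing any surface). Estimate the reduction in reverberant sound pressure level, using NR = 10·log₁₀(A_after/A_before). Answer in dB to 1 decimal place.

2.7 dB

Total absorption A_before = 154·0.02 + 200·0.04 + 154·0.83
  = 3.080 + 8.000 + 127.820 = 138.900 m² sabins.
Treatment contributes 133·0.92 = 122.360 sabins.
New total A_after = 261.260 sabins.
Reduction = 10 log₁₀(A_after/A_before) = 10 log₁₀(1.8809) = 2.7 dB.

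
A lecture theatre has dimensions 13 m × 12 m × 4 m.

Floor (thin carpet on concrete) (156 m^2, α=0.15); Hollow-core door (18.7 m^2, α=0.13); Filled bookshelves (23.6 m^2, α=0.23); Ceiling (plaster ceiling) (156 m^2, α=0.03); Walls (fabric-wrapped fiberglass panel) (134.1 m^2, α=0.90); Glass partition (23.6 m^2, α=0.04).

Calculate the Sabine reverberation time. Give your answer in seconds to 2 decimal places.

0.64 sec

Summing Sᵢαᵢ: 23.400 + 2.431 + 5.428 + 4.680 + 120.690 + 0.944 → A = 157.573 sabins.
Volume V = 13 × 12 × 4 = 624 m³.
T = 0.161 V/A = 0.161·624/157.573 = 0.64 s.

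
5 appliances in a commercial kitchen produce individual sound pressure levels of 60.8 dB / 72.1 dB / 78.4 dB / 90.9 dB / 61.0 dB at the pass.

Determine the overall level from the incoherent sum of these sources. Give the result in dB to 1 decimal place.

91.2 dB

Σ 10^(Lᵢ/10) = 1.318e+09.
Combined level = 10 log₁₀(1.318e+09) = 91.2 dB.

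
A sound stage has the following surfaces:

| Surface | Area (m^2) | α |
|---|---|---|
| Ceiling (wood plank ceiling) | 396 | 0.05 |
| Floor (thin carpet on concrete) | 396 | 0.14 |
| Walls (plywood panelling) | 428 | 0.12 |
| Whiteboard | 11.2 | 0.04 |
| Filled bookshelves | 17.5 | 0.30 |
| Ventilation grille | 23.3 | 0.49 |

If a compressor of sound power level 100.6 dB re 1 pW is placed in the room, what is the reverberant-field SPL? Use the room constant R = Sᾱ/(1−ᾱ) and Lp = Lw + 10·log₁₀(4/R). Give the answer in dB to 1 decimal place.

A = 143.715 sabins; S = 1272.0 m^2.
ᾱ = 143.715/1272.0 = 0.1130; R = Sᾱ/(1−ᾱ) = 143.715/(1−0.1130) = 162.024 m^2.
Lp = Lw + 10 log₁₀(4/R) = 100.6 -16.08 = 84.5 dB.

84.5 dB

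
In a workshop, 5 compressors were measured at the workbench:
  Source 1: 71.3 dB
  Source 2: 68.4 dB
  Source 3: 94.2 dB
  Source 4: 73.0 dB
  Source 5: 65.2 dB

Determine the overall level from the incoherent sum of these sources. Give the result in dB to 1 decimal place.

94.3 dB

Sum in the linear (power) domain: Σ 10^(Lᵢ/10) = 10^(71.3/10) + 10^(68.4/10) + 10^(94.2/10) + 10^(73.0/10) + 10^(65.2/10) = 2.674e+09.
Combined level = 10 log₁₀(2.674e+09) = 94.3 dB.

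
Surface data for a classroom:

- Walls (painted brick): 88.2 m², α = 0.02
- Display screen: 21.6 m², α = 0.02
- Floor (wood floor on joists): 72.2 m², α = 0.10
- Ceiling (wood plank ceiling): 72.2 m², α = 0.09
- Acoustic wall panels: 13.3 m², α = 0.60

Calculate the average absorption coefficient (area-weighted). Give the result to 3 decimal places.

0.089

S = Σ Sᵢ = 88.2 + 21.6 + 72.2 + 72.2 + 13.3 = 267.5 m².
Σ(Sᵢαᵢ) = 88.2·0.02 + 21.6·0.02 + 72.2·0.10 + 72.2·0.09 + 13.3·0.60 = 23.894.
ᾱ = 23.894 / 267.5 = 0.089.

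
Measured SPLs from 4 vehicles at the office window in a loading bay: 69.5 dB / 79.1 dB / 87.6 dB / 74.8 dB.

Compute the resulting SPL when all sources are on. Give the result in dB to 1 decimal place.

88.4 dB

Σ 10^(Lᵢ/10) = 6.958e+08.
Combined level = 10 log₁₀(6.958e+08) = 88.4 dB.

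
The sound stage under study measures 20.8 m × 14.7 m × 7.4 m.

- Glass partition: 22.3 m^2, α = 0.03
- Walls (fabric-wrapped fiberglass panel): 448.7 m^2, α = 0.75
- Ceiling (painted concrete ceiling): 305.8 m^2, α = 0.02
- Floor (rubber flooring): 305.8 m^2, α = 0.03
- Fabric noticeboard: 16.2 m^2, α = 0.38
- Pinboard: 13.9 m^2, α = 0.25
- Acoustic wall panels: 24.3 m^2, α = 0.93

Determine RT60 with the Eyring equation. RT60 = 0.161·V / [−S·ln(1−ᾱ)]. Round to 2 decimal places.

0.78 sec

Total surface area S = 22.3 + 448.7 + 305.8 + 305.8 + 16.2 + 13.9 + 24.3 = 1137.0 m^2.
Absorption A = 22.3·0.03 + 448.7·0.75 + 305.8·0.02 + 305.8·0.03 + 16.2·0.38 + 13.9·0.25 + 24.3·0.93 = 384.714 sabins.
Mean coefficient ᾱ = A/S = 0.3384.
−S·ln(1−ᾱ) = −1137.0 × ln(1 − 0.3384) = 469.688.
V = 20.8 × 14.7 × 7.4 = 2262.624 m³.
T = 0.161·V/[−S·ln(1−ᾱ)] = 0.161·2262.624/469.688 = 0.78 s.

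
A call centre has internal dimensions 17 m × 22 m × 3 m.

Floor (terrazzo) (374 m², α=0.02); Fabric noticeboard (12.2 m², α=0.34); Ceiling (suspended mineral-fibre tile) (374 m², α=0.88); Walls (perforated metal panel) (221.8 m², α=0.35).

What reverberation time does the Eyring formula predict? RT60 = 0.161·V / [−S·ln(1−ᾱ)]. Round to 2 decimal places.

0.33 sec

Total surface area S = 374 + 12.2 + 374 + 221.8 = 982.0 m².
Absorption A = 374·0.02 + 12.2·0.34 + 374·0.88 + 221.8·0.35 = 418.378 sabins.
ᾱ = 418.378 / 982.0 = 0.4260.
−S·ln(1−ᾱ) = −982.0 × ln(1 − 0.4260) = 545.134.
V = 17 × 22 × 3 = 1122 m³.
RT60 = 0.161 × 1122 / 545.134 = 0.33 s.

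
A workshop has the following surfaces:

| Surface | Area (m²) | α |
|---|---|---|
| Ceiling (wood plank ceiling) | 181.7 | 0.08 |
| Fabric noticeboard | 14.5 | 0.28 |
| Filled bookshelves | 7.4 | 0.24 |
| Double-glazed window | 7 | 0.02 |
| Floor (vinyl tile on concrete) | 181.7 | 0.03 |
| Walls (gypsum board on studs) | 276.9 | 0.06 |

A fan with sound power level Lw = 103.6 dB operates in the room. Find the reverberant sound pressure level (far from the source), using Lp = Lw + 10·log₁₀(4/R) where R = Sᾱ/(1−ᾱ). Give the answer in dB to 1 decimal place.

93.0 dB

Σ(Sᵢαᵢ) = 181.7×0.08 + 14.5×0.28 + 7.4×0.24 + 7×0.02 + 181.7×0.03 + 276.9×0.06 = 42.577; total area S = 669.2 m².
ᾱ = 42.577/669.2 = 0.0636; R = Sᾱ/(1−ᾱ) = 42.577/(1−0.0636) = 45.469 m².
Lp = 103.6 + 10·log₁₀(4/45.469) = 103.6 + (-10.56) = 93.0 dB.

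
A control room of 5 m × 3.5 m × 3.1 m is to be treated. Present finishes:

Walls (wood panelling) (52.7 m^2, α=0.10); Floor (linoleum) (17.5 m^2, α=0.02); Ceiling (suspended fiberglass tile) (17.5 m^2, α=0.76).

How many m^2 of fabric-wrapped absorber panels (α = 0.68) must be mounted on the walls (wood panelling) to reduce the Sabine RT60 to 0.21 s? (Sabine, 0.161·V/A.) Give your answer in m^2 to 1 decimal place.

39.1

Total absorption A₁ = 52.7*0.10 + 17.5*0.02 + 17.5*0.76
  = 5.270 + 0.350 + 13.300 = 18.920 m^2 sabins.
V = 54.25 m³. Target absorption A₂ = 0.161 × 54.25 / 0.21 = 41.592 sabins.
Absorption to add: 41.592 − 18.920 = 22.672 sabins.
Net gain per m^2: Δα = 0.68 − 0.10 = 0.58.
Panel area = 22.672 / 0.58 = 39.1 m^2.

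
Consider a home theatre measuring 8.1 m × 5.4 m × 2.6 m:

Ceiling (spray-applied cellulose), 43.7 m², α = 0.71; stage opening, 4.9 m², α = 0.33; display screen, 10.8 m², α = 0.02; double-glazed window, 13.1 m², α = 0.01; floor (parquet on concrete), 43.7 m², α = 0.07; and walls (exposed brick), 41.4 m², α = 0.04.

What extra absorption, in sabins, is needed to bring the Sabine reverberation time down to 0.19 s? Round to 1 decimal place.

Summing Sᵢαᵢ: 31.027 + 1.617 + 0.216 + 0.131 + 3.059 + 1.656 → A₁ = 37.706 sabins.
Target A₂ = 0.161·113.724/0.19 = 96.366 sabins (V = 113.724 m³).
Shortfall: 96.366 − 37.706 = 58.7 sabins.

58.7 sabins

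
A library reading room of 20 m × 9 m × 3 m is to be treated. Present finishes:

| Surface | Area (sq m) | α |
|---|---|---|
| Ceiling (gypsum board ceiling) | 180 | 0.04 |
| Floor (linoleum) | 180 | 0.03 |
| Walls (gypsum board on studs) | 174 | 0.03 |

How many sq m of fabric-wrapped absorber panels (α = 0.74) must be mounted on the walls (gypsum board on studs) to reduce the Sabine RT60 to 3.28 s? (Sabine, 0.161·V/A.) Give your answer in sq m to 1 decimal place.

12.2

Total absorption A₁ = 180*0.04 + 180*0.03 + 174*0.03
  = 7.200 + 5.400 + 5.220 = 17.820 sq m sabins.
Required A₂ = 0.161·540/3.28 = 26.506 sabins.
ΔA needed = 26.506 − 17.820 = 8.686 sabins.
Each sq m of panel replacing the walls (gypsum board on studs) adds (0.74 − 0.03) = 0.71 sabins.
Area = ΔA/Δα = 8.686/0.71 = 12.2 sq m.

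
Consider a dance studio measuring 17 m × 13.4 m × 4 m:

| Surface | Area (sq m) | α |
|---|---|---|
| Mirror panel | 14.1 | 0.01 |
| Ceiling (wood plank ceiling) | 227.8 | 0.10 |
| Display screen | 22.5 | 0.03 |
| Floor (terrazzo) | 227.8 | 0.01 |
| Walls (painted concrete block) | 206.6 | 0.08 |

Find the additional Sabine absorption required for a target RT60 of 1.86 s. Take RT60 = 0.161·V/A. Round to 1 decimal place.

36.5 sabins

Total absorption A₁ = 14.1×0.01 + 227.8×0.10 + 22.5×0.03 + 227.8×0.01 + 206.6×0.08
  = 0.141 + 22.780 + 0.675 + 2.278 + 16.528 = 42.402 sq m sabins.
Target A₂ = 0.161·911.2/1.86 = 78.873 sabins (V = 911.2 m³).
ΔA = A₂ − A₁ = 78.873 − 42.402 = 36.5 sabins.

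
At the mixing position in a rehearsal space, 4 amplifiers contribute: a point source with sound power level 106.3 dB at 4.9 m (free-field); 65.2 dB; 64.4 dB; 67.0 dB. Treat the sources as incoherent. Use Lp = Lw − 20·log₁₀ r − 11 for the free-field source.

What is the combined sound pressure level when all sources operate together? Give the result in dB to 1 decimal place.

Source at 4.9 m: Lp = 106.3 − 20·log₁₀(4.9) − 11 = 81.5 dB.
Converting to relative power and adding: 10^(81.5/10) + 10^(65.2/10) + 10^(64.4/10) + 10^(67.0/10) = 1.523e+08.
L_total = 10·log₁₀(1.523e+08) = 81.8 dB.

81.8 dB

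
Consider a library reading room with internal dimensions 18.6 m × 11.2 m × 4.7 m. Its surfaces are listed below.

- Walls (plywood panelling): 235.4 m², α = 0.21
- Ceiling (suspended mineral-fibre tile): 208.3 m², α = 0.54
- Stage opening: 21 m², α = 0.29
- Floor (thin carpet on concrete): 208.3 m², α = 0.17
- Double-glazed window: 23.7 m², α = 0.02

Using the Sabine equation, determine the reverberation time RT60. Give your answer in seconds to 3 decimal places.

0.773 sec

A = Σ Sᵢαᵢ = 235.4×0.21 + 208.3×0.54 + 21×0.29 + 208.3×0.17 + 23.7×0.02 = 203.891 sabins.
V = 18.6·11.2·4.7 = 979.104 m³.
T = 0.161 V/A = 0.161·979.104/203.891 = 0.773 s.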